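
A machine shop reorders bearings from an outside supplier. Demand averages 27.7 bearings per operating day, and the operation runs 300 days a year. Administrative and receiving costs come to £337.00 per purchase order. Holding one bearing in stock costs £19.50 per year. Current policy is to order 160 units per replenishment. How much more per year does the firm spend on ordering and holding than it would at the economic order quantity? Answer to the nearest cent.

Extra cost ≈ £8,612.18 per year

Annual demand D = 27.7 × 300 = 8,310.
EOQ = √(2DS/H) = √(2 × 8,310 × 337 / 19.5) ≈ 535.94.
Cost at Q* = (D/Q*)S + (Q*/2)H = √(2DSH) ≈ £10,450.76.
Cost at Q = 160: (8,310/160)×337 + (160/2)×19.5 = £17,502.94 + £1,560.00 = £19,062.94.
Excess = £19,062.94 − £10,450.76 = £8,612.18.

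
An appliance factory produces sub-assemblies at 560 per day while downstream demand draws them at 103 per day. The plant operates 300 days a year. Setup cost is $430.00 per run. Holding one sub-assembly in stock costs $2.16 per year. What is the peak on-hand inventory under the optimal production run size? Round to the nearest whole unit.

Annual demand D = 103 × 300 = 30,900.
Production build-up factor (1 − d/p) = 1 − 103/560 = 0.8161.
Q* = √(2DS / (H(1 − d/p))) = √(2 × 30,900 × 430 / (2.16 × 0.8161)).
= √(26,574,000 / 1.7627) ≈ 3882.733.
Maximum inventory = Q*(1 − d/p) = 3882.733 × 0.8161 ≈ 3168.587.

I_max ≈ 3,169 sub-assemblies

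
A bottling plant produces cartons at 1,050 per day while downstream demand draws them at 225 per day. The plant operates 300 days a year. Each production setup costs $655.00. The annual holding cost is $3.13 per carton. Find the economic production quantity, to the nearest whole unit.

Q* ≈ 5,996 cartons

Annual demand D = 225 × 300 = 67,500.
Production build-up factor (1 − d/p) = 1 − 225/1,050 = 0.7857.
Q* = √(2DS / (H(1 − d/p))) = √(2 × 67,500 × 655 / (3.13 × 0.7857)).
= √(88,425,000 / 2.4593) ≈ 5996.296.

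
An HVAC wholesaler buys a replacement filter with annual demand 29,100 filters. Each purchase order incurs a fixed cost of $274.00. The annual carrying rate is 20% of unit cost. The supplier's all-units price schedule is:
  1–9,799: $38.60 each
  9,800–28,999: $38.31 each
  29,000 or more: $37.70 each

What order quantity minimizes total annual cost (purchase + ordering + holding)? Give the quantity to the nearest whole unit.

Q* ≈ 1,437 filters

Holding cost per unit per year at price C is H = 0.20·C.
Evaluate total cost at each tier's feasible EOQ or, if the EOQ is below the tier, at the tier's minimum quantity.
EOQ at $38.60 = 1437.2 (feasible in tier 1): TC = 29,100×$38.60 + (29,100/1437.2)×274 + (1437.2/2)×0.20×$38.60 = $1,134,355.46.
EOQ at $38.31 = 1442.7 < 9800, so use break Q=9800: TC = 29,100×$38.31 + (29,100/9800.0)×274 + (9800.0/2)×0.20×$38.31 = $1,153,178.41.
EOQ at $37.70 = 1454.3 < 29000, so use break Q=29000: TC = 29,100×$37.70 + (29,100/29000.0)×274 + (29000.0/2)×0.20×$37.70 = $1,206,674.94.
Lowest total cost is $1,134,355.46 at Q = 1437.2.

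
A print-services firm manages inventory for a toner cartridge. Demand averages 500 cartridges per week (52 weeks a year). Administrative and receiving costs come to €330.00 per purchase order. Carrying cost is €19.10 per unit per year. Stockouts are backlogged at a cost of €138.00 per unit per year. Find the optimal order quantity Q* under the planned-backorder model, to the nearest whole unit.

Q* ≈ 1,011 cartridges

Annual demand D = 500 × 52 = 26,000.
With planned backorders, Q* = √(2DS/H) · √((H+B)/B).
√(2DS/H) = √(2 × 26,000 × 330 / 19.1) = 947.855.
√((H+B)/B) = √((19.1+138)/138) = 1.0670.
Q* ≈ 1011.324.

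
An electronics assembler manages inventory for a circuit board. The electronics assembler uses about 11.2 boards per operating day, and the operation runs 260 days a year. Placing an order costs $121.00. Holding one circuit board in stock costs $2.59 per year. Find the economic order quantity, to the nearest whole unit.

Annual demand D = 11.2 × 260 = 2,912.
EOQ = √(2DS / H) = √(2 × 2,912 × 121 / 2.59).
= √(704,704 / 2.59) = √272,086.4865 ≈ 521.619.

Q* ≈ 522 boards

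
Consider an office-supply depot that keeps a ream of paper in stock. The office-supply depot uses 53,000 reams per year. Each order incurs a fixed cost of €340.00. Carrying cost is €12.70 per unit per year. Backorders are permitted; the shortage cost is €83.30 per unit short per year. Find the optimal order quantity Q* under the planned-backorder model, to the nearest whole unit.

Q* ≈ 1,808 reams

With planned backorders, Q* = √(2DS/H) · √((H+B)/B).
√(2DS/H) = √(2 × 53,000 × 340 / 12.7) = 1684.576.
√((H+B)/B) = √((12.7+83.3)/83.3) = 1.0735.
Q* ≈ 1808.438.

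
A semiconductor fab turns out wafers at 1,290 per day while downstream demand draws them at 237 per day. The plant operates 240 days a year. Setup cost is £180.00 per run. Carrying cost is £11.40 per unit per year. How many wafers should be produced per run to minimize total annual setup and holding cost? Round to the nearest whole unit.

Annual demand D = 237 × 240 = 56,880.
Production build-up factor (1 − d/p) = 1 − 237/1,290 = 0.8163.
Q* = √(2DS / (H(1 − d/p))) = √(2 × 56,880 × 180 / (11.4 × 0.8163)).
= √(20,476,800 / 9.3056) ≈ 1483.403.

Q* ≈ 1,483 wafers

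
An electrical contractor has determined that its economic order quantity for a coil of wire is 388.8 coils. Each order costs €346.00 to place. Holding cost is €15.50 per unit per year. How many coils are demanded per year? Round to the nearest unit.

D ≈ 3,386 coils per year

The basic EOQ model gives Q* = √(2DS/H); rearrange for the unknown.
From Q* = √(2DS/H): D = Q*²H / (2S) = 388.8² × 15.5 / (2 × 346) = 3385.931.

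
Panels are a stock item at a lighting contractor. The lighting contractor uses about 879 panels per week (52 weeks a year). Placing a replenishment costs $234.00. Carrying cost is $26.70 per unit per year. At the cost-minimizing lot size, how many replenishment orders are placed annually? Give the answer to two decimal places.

N ≈ 51.07 orders per year

Annual demand D = 879 × 52 = 45,708.
The optimal lot size = √(2DS/H) = √(2 × 45,708 × 234 / 26.7) ≈ 895.08.
Orders per year = D / Q* = 45,708 / 895.08 ≈ 51.066.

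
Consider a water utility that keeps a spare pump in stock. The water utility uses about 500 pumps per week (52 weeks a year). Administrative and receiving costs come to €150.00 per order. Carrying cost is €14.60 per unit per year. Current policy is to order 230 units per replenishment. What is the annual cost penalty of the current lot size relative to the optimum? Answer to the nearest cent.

Annual demand D = 500 × 52 = 26,000.
EOQ = √(2DS/H) = √(2 × 26,000 × 150 / 14.6) ≈ 730.92.
Cost at Q* = (D/Q*)S + (Q*/2)H = √(2DSH) ≈ €10,671.46.
Cost at Q = 230: (26,000/230)×150 + (230/2)×14.6 = €16,956.52 + €1,679.00 = €18,635.52.
Excess = €18,635.52 − €10,671.46 = €7,964.06.

Extra cost ≈ €7,964.06 per year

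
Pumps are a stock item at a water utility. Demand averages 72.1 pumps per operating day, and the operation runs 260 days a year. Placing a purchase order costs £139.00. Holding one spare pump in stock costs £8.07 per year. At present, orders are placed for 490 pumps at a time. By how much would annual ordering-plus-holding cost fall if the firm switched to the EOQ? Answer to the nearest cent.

Extra cost ≈ £809.84 per year

Annual demand D = 72.1 × 260 = 18,746.
EOQ = √(2DS/H) = √(2 × 18,746 × 139 / 8.07) ≈ 803.60.
Cost at Q* = (D/Q*)S + (Q*/2)H = √(2DSH) ≈ £6,485.05.
Cost at Q = 490: (18,746/490)×139 + (490/2)×8.07 = £5,317.74 + £1,977.15 = £7,294.89.
Excess = £7,294.89 − £6,485.05 = £809.84.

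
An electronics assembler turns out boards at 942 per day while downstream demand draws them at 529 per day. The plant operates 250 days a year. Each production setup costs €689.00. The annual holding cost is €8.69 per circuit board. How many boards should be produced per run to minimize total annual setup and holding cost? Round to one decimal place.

Annual demand D = 529 × 250 = 132,250.
Production build-up factor (1 − d/p) = 1 − 529/942 = 0.4384.
Q* = √(2DS / (H(1 − d/p))) = √(2 × 132,250 × 689 / (8.69 × 0.4384)).
= √(182,240,500 / 3.8099) ≈ 6916.127.

Q* ≈ 6,916.1 boards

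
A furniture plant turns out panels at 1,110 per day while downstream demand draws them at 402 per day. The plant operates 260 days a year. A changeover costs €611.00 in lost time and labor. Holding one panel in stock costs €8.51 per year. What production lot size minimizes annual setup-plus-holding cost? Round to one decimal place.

Q* ≈ 4,850.8 panels

Annual demand D = 402 × 260 = 104,520.
Production build-up factor (1 − d/p) = 1 − 402/1,110 = 0.6378.
Q* = √(2DS / (H(1 − d/p))) = √(2 × 104,520 × 611 / (8.51 × 0.6378)).
= √(127,723,440 / 5.428) ≈ 4850.823.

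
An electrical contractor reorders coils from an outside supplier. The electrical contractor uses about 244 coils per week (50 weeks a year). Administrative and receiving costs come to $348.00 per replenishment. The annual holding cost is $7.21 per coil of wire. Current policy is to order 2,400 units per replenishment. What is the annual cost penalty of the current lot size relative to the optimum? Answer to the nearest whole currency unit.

Extra cost ≈ $2,597 per year

Annual demand D = 244 × 50 = 12,200.
EOQ = √(2DS/H) = √(2 × 12,200 × 348 / 7.21) ≈ 1085.22.
Cost at Q* = (D/Q*)S + (Q*/2)H = √(2DSH) ≈ $7,824.42.
Cost at Q = 2,400: (12,200/2,400)×348 + (2,400/2)×7.21 = $1,769.00 + $8,652.00 = $10,421.00.
Excess = $10,421.00 − $7,824.42 = $2,596.58.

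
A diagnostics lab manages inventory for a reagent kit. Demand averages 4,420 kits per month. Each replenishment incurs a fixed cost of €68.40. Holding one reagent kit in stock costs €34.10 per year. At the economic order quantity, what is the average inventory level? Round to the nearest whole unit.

Average inventory ≈ 231 kits

Annual demand D = 4,420 × 12 = 53,040.
EOQ = √(2DS/H) = √(2 × 53,040 × 68.4 / 34.1) ≈ 461.28.
Average inventory = Q*/2 ≈ 461.28 / 2 = 230.642.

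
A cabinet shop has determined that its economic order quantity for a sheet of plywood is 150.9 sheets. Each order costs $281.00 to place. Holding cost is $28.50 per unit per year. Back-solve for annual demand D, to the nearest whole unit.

D ≈ 1,155 sheets per year

Squaring Q* = √(2DS/H) gives Q*² = 2DS/H.
From Q* = √(2DS/H): D = Q*²H / (2S) = 150.9² × 28.5 / (2 × 281) = 1154.747.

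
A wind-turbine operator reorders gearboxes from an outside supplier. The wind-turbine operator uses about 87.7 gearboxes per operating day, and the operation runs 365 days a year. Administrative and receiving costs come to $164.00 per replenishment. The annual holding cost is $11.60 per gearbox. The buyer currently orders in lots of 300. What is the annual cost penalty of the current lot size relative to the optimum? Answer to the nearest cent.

Annual demand D = 87.7 × 365 = 32,010.5.
EOQ = √(2DS/H) = √(2 × 32,010.5 × 164 / 11.6) ≈ 951.38.
Cost at Q* = (D/Q*)S + (Q*/2)H = √(2DSH) ≈ $11,036.01.
Cost at Q = 300: (32,010.5/300)×164 + (300/2)×11.6 = $17,499.07 + $1,740.00 = $19,239.07.
Excess = $19,239.07 − $11,036.01 = $8,203.06.

Extra cost ≈ $8,203.06 per year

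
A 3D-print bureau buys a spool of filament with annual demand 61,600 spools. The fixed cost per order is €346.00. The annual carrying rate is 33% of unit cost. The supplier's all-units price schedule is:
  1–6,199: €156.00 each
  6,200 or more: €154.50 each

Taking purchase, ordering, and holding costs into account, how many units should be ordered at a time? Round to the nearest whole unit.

Q* ≈ 910 spools

Holding cost per unit per year at price C is H = 0.33·C.
Evaluate total cost at each tier's feasible EOQ or, if the EOQ is below the tier, at the tier's minimum quantity.
EOQ at €156.00 = 910.0 (feasible in tier 1): TC = 61,600×€156.00 + (61,600/910.0)×346 + (910.0/2)×0.33×€156.00 = €9,656,444.94.
EOQ at €154.50 = 914.4 < 6200, so use break Q=6200: TC = 61,600×€154.50 + (61,600/6200.0)×346 + (6200.0/2)×0.33×€154.50 = €9,678,691.18.
Lowest total cost is €9,656,444.94 at Q = 910.0.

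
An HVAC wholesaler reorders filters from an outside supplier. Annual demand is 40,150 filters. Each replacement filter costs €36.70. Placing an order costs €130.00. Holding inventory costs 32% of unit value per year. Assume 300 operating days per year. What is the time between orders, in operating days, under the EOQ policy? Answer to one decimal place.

T ≈ 7.0 days

Holding cost H = 0.32 × €36.70 = €11.7440 per unit per year.
Q* = √(2DS/H) = √(2 × 40,150 × 130 / 11.744) ≈ 942.80.
Cycle time = Q*/D × 300 = 942.80 / 40,150 × 300 ≈ 7.045 days.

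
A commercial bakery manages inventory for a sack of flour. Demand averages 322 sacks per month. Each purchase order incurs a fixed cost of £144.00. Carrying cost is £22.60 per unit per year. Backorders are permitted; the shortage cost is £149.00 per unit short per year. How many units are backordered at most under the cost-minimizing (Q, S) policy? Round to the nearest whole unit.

S* ≈ 31 sacks

Annual demand D = 322 × 12 = 3,864.
With planned backorders, Q* = √(2DS/H) · √((H+B)/B).
√(2DS/H) = √(2 × 3,864 × 144 / 22.6) = 221.902.
√((H+B)/B) = √((22.6+149)/149) = 1.0732.
Q* ≈ 238.137.
S* = Q* · H/(H+B) = 238.137 × 22.6/171.6 ≈ 31.363.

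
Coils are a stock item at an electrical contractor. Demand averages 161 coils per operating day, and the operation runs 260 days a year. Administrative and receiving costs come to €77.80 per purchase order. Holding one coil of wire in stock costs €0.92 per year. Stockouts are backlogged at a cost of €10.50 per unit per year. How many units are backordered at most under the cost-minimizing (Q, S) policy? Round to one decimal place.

S* ≈ 223.5 coils

Annual demand D = 161 × 260 = 41,860.
With planned backorders, Q* = √(2DS/H) · √((H+B)/B).
√(2DS/H) = √(2 × 41,860 × 77.8 / 0.92) = 2660.789.
√((H+B)/B) = √((0.92+10.5)/10.5) = 1.0429.
Q* ≈ 2774.910.
S* = Q* · H/(H+B) = 2774.910 × 0.92/11.42 ≈ 223.548.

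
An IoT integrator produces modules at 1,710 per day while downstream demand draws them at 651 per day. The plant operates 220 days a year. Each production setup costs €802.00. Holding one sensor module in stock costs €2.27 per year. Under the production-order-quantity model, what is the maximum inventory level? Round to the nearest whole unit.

I_max ≈ 7,917 modules

Annual demand D = 651 × 220 = 143,220.
Production build-up factor (1 − d/p) = 1 − 651/1,710 = 0.6193.
Q* = √(2DS / (H(1 − d/p))) = √(2 × 143,220 × 802 / (2.27 × 0.6193)).
= √(229,724,880 / 1.4058) ≈ 12783.246.
Maximum inventory = Q*(1 − d/p) = 12783.246 × 0.6193 ≈ 7916.642.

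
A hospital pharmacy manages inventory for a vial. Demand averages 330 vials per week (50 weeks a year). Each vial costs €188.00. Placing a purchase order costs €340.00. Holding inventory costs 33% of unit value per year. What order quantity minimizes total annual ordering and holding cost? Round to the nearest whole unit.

Annual demand D = 330 × 50 = 16,500.
Holding cost H = 0.33 × €188.00 = €62.0400 per unit per year.
EOQ = √(2DS / H) = √(2 × 16,500 × 340 / 62.04).
= √(11,220,000 / 62.04) = √180,851.0638 ≈ 425.266.

Q* ≈ 425 vials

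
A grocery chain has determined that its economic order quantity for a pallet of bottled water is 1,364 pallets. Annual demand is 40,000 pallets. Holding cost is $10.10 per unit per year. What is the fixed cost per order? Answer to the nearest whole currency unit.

Squaring Q* = √(2DS/H) gives Q*² = 2DS/H.
From Q* = √(2DS/H): S = Q*²H / (2D) = 1,364² × 10.1 / (2 × 40,000) = 234.8876.

S ≈ $235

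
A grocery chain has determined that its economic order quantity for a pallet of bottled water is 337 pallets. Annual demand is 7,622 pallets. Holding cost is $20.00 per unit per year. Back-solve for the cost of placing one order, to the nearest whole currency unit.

Invert the EOQ relation Q*² = 2DS/H.
From Q* = √(2DS/H): S = Q*²H / (2D) = 337² × 20 / (2 × 7,622) = 149.0016.

S ≈ $149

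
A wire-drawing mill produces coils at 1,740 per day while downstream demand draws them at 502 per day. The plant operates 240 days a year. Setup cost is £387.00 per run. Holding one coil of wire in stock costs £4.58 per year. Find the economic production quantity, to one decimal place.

Q* ≈ 5,349.5 coils

Annual demand D = 502 × 240 = 120,480.
Production build-up factor (1 − d/p) = 1 − 502/1,740 = 0.7115.
Q* = √(2DS / (H(1 − d/p))) = √(2 × 120,480 × 387 / (4.58 × 0.7115)).
= √(93,251,520 / 3.2586) ≈ 5349.455.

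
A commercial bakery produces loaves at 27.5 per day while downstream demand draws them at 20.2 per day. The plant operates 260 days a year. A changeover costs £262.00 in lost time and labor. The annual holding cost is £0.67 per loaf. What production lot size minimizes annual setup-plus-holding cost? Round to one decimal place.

Q* ≈ 3,933.6 loaves

Annual demand D = 20.2 × 260 = 5,252.
Production build-up factor (1 − d/p) = 1 − 20.2/27.5 = 0.2655.
Q* = √(2DS / (H(1 − d/p))) = √(2 × 5,252 × 262 / (0.67 × 0.2655)).
= √(2,752,048 / 0.1779) ≈ 3933.648.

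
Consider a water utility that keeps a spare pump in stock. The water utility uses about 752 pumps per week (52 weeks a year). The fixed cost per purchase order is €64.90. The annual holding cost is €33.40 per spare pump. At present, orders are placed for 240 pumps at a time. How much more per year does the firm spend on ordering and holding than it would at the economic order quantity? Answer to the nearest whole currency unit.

Extra cost ≈ €1,562 per year

Annual demand D = 752 × 52 = 39,104.
EOQ = √(2DS/H) = √(2 × 39,104 × 64.9 / 33.4) ≈ 389.83.
Cost at Q* = (D/Q*)S + (Q*/2)H = √(2DSH) ≈ €13,020.31.
Cost at Q = 240: (39,104/240)×64.9 + (240/2)×33.4 = €10,574.37 + €4,008.00 = €14,582.37.
Excess = €14,582.37 − €13,020.31 = €1,562.07.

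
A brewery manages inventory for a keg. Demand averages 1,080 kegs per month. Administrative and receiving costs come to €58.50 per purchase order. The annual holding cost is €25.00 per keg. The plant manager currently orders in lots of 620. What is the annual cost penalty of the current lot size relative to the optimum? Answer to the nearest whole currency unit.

Annual demand D = 1,080 × 12 = 12,960.
EOQ = √(2DS/H) = √(2 × 12,960 × 58.5 / 25) ≈ 246.28.
Cost at Q* = (D/Q*)S + (Q*/2)H = √(2DSH) ≈ €6,156.95.
Cost at Q = 620: (12,960/620)×58.5 + (620/2)×25 = €1,222.84 + €7,750.00 = €8,972.84.
Excess = €8,972.84 − €6,156.95 = €2,815.89.

Extra cost ≈ €2,816 per year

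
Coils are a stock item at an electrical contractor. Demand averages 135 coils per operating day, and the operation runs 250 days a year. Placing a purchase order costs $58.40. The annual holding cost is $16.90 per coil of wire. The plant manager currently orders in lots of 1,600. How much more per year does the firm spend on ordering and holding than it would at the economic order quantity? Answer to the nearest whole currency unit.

Annual demand D = 135 × 250 = 33,750.
EOQ = √(2DS/H) = √(2 × 33,750 × 58.4 / 16.9) ≈ 482.96.
Cost at Q* = (D/Q*)S + (Q*/2)H = √(2DSH) ≈ $8,162.10.
Cost at Q = 1,600: (33,750/1,600)×58.4 + (1,600/2)×16.9 = $1,231.88 + $13,520.00 = $14,751.87.
Excess = $14,751.87 − $8,162.10 = $6,589.78.

Extra cost ≈ $6,590 per year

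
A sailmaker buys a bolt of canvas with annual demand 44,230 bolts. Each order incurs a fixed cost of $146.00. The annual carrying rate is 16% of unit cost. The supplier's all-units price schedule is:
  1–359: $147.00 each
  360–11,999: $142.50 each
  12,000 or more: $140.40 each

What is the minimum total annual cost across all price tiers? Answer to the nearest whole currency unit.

Holding cost per unit per year at price C is H = 0.16·C.
Evaluate total cost at each tier's feasible EOQ or, if the EOQ is below the tier, at the tier's minimum quantity.
Tier 1 ($147.00): EOQ = 741.0 exceeds tier's upper bound 359, so this tier is dominated.
EOQ at $142.50 = 752.6 (feasible in tier 2): TC = 44,230×$142.50 + (44,230/752.6)×146 + (752.6/2)×0.16×$142.50 = $6,319,935.00.
EOQ at $140.40 = 758.2 < 12000, so use break Q=12000: TC = 44,230×$140.40 + (44,230/12000.0)×146 + (12000.0/2)×0.16×$140.40 = $6,345,214.13.
Lowest total cost among the candidates is at Q = 752.6.

TC* ≈ $6,319,935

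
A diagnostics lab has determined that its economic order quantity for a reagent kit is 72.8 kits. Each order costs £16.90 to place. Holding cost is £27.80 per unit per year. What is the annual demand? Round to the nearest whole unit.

Squaring Q* = √(2DS/H) gives Q*² = 2DS/H.
From Q* = √(2DS/H): D = Q*²H / (2S) = 72.8² × 27.8 / (2 × 16.9) = 4359.040.

D ≈ 4,359 kits per year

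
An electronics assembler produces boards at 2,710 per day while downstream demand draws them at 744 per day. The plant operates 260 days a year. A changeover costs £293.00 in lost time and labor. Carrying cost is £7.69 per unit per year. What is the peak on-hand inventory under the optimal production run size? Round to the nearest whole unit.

Annual demand D = 744 × 260 = 193,440.
Production build-up factor (1 − d/p) = 1 − 744/2,710 = 0.7255.
Q* = √(2DS / (H(1 − d/p))) = √(2 × 193,440 × 293 / (7.69 × 0.7255)).
= √(113,355,840 / 5.5788) ≈ 4507.665.
Maximum inventory = Q*(1 − d/p) = 4507.665 × 0.7255 ≈ 3270.137.

I_max ≈ 3,270 boards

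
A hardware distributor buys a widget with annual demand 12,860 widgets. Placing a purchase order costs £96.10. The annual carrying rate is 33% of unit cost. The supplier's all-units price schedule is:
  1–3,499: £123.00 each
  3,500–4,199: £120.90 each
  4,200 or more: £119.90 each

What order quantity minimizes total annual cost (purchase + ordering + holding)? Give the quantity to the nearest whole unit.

Holding cost per unit per year at price C is H = 0.33·C.
For each price level, check whether its EOQ is feasible; otherwise the best quantity at that price is the breakpoint.
EOQ at £123.00 = 246.8 (feasible in tier 1): TC = 12,860×£123.00 + (12,860/246.8)×96.1 + (246.8/2)×0.33×£123.00 = £1,591,796.29.
EOQ at £120.90 = 248.9 < 3500, so use break Q=3500: TC = 12,860×£120.90 + (12,860/3500.0)×96.1 + (3500.0/2)×0.33×£120.90 = £1,624,946.85.
EOQ at £119.90 = 249.9 < 4200, so use break Q=4200: TC = 12,860×£119.90 + (12,860/4200.0)×96.1 + (4200.0/2)×0.33×£119.90 = £1,625,298.95.
Lowest total cost is £1,591,796.29 at Q = 246.8.

Q* ≈ 247 widgets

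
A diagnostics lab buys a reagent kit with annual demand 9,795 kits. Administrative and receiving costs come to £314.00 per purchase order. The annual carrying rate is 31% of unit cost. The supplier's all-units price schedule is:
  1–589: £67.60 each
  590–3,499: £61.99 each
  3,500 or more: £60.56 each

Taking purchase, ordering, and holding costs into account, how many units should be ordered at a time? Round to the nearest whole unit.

Holding cost per unit per year at price C is H = 0.31·C.
Candidates are each tier's EOQ (if it falls in that tier) and each price-break quantity.
EOQ at £67.60 = 541.8 (feasible in tier 1): TC = 9,795×£67.60 + (9,795/541.8)×314 + (541.8/2)×0.31×£67.60 = £673,495.67.
EOQ at £61.99 = 565.8 < 590, so use break Q=590: TC = 9,795×£61.99 + (9,795/590.0)×314 + (590.0/2)×0.31×£61.99 = £618,073.97.
EOQ at £60.56 = 572.4 < 3500, so use break Q=3500: TC = 9,795×£60.56 + (9,795/3500.0)×314 + (3500.0/2)×0.31×£60.56 = £626,917.75.
Lowest total cost is £618,073.97 at Q = 590.0.

Q* ≈ 590 kits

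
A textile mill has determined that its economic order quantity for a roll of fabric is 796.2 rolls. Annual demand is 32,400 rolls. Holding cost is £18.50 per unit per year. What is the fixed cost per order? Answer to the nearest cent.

S ≈ £180.98

The basic EOQ model gives Q* = √(2DS/H); rearrange for the unknown.
From Q* = √(2DS/H): S = Q*²H / (2D) = 796.2² × 18.5 / (2 × 32,400) = 180.9844.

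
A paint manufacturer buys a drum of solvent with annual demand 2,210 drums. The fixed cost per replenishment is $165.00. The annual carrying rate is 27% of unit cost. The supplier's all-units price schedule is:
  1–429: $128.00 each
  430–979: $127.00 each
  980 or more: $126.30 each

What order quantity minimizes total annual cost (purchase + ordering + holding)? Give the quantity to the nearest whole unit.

Q* ≈ 145 drums

Holding cost per unit per year at price C is H = 0.27·C.
Evaluate total cost at each tier's feasible EOQ or, if the EOQ is below the tier, at the tier's minimum quantity.
EOQ at $128.00 = 145.3 (feasible in tier 1): TC = 2,210×$128.00 + (2,210/145.3)×165 + (145.3/2)×0.27×$128.00 = $287,900.42.
EOQ at $127.00 = 145.8 < 430, so use break Q=430: TC = 2,210×$127.00 + (2,210/430.0)×165 + (430.0/2)×0.27×$127.00 = $288,890.37.
EOQ at $126.30 = 146.2 < 980, so use break Q=980: TC = 2,210×$126.30 + (2,210/980.0)×165 + (980.0/2)×0.27×$126.30 = $296,204.58.
Lowest total cost is $287,900.42 at Q = 145.3.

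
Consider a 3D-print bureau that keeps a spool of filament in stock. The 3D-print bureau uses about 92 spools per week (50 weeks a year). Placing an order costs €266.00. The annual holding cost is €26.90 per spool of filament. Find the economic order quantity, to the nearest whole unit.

Annual demand D = 92 × 50 = 4,600.
EOQ = √(2DS / H) = √(2 × 4,600 × 266 / 26.9).
= √(2,447,200 / 26.9) = √90,973.9777 ≈ 301.619.

Q* ≈ 302 spools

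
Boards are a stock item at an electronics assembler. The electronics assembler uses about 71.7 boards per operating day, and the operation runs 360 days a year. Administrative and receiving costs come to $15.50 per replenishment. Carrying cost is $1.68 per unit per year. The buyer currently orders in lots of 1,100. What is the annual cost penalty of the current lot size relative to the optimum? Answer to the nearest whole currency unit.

Extra cost ≈ $128 per year

Annual demand D = 71.7 × 360 = 25,812.
EOQ = √(2DS/H) = √(2 × 25,812 × 15.5 / 1.68) ≈ 690.14.
Cost at Q* = (D/Q*)S + (Q*/2)H = √(2DSH) ≈ $1,159.43.
Cost at Q = 1,100: (25,812/1,100)×15.5 + (1,100/2)×1.68 = $363.71 + $924.00 = $1,287.71.
Excess = $1,287.71 − $1,159.43 = $128.28.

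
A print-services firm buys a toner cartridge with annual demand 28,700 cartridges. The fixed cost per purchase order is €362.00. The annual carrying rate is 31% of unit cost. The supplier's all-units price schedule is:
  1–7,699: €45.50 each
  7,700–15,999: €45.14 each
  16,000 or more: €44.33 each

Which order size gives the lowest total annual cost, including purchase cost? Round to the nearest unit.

Q* ≈ 1,214 cartridges

Holding cost per unit per year at price C is H = 0.31·C.
For each price level, check whether its EOQ is feasible; otherwise the best quantity at that price is the breakpoint.
EOQ at €45.50 = 1213.7 (feasible in tier 1): TC = 28,700×€45.50 + (28,700/1213.7)×362 + (1213.7/2)×0.31×€45.50 = €1,322,969.72.
EOQ at €45.14 = 1218.6 < 7700, so use break Q=7700: TC = 28,700×€45.14 + (28,700/7700.0)×362 + (7700.0/2)×0.31×€45.14 = €1,350,741.86.
EOQ at €44.33 = 1229.6 < 16000, so use break Q=16000: TC = 28,700×€44.33 + (28,700/16000.0)×362 + (16000.0/2)×0.31×€44.33 = €1,382,858.74.
Lowest total cost is €1,322,969.72 at Q = 1213.7.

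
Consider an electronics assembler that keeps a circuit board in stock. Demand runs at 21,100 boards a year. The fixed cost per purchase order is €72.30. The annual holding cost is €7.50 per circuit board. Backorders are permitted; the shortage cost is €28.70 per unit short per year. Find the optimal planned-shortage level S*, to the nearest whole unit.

With planned backorders, Q* = √(2DS/H) · √((H+B)/B).
√(2DS/H) = √(2 × 21,100 × 72.3 / 7.5) = 637.815.
√((H+B)/B) = √((7.5+28.7)/28.7) = 1.1231.
Q* ≈ 716.322.
S* = Q* · H/(H+B) = 716.322 × 7.5/36.2 ≈ 148.409.

S* ≈ 148 boards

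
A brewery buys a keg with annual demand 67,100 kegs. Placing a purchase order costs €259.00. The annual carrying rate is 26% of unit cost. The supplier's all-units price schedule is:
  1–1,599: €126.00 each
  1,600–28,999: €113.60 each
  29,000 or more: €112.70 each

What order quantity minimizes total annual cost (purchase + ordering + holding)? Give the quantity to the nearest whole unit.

Q* ≈ 1,600 kegs

Holding cost per unit per year at price C is H = 0.26·C.
Candidates are each tier's EOQ (if it falls in that tier) and each price-break quantity.
EOQ at €126.00 = 1030.0 (feasible in tier 1): TC = 67,100×€126.00 + (67,100/1030.0)×259 + (1030.0/2)×0.26×€126.00 = €8,488,344.12.
EOQ at €113.60 = 1084.8 < 1600, so use break Q=1600: TC = 67,100×€113.60 + (67,100/1600.0)×259 + (1600.0/2)×0.26×€113.60 = €7,657,050.61.
EOQ at €112.70 = 1089.1 < 29000, so use break Q=29000: TC = 67,100×€112.70 + (67,100/29000.0)×259 + (29000.0/2)×0.26×€112.70 = €7,987,648.27.
Lowest total cost is €7,657,050.61 at Q = 1600.0.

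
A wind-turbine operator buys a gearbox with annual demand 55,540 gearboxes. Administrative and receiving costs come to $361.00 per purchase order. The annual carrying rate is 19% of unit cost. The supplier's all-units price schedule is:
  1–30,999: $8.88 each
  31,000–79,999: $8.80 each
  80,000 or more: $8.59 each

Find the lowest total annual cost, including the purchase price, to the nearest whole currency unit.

Holding cost per unit per year at price C is H = 0.19·C.
Evaluate total cost at each tier's feasible EOQ or, if the EOQ is below the tier, at the tier's minimum quantity.
EOQ at $8.88 = 4875.2 (feasible in tier 1): TC = 55,540×$8.88 + (55,540/4875.2)×361 + (4875.2/2)×0.19×$8.88 = $501,420.56.
EOQ at $8.80 = 4897.3 < 31000, so use break Q=31000: TC = 55,540×$8.80 + (55,540/31000.0)×361 + (31000.0/2)×0.19×$8.80 = $515,314.77.
EOQ at $8.59 = 4956.8 < 80000, so use break Q=80000: TC = 55,540×$8.59 + (55,540/80000.0)×361 + (80000.0/2)×0.19×$8.59 = $542,623.22.
Lowest total cost among the candidates is at Q = 4875.2.

TC* ≈ $501,421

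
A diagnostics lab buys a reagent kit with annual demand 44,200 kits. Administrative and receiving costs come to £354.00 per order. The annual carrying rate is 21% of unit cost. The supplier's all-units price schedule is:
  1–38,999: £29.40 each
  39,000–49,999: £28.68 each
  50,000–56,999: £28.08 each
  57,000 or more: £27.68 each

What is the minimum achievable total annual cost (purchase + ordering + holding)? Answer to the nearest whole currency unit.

Holding cost per unit per year at price C is H = 0.21·C.
Evaluate total cost at each tier's feasible EOQ or, if the EOQ is below the tier, at the tier's minimum quantity.
EOQ at £29.40 = 2251.4 (feasible in tier 1): TC = 44,200×£29.40 + (44,200/2251.4)×354 + (2251.4/2)×0.21×£29.40 = £1,313,379.88.
EOQ at £28.68 = 2279.4 < 39000, so use break Q=39000: TC = 44,200×£28.68 + (44,200/39000.0)×354 + (39000.0/2)×0.21×£28.68 = £1,385,501.80.
EOQ at £28.08 = 2303.7 < 50000, so use break Q=50000: TC = 44,200×£28.08 + (44,200/50000.0)×354 + (50000.0/2)×0.21×£28.08 = £1,388,868.94.
EOQ at £27.68 = 2320.3 < 57000, so use break Q=57000: TC = 44,200×£27.68 + (44,200/57000.0)×354 + (57000.0/2)×0.21×£27.68 = £1,389,395.31.
Lowest total cost among the candidates is at Q = 2251.4.

TC* ≈ £1,313,380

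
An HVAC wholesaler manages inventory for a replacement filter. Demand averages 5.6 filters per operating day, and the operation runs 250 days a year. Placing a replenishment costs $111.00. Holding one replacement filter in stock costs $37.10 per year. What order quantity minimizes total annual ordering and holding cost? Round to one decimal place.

Annual demand D = 5.6 × 250 = 1,400.
EOQ = √(2DS / H) = √(2 × 1,400 × 111 / 37.1).
= √(310,800 / 37.1) = √8,377.3585 ≈ 91.528.

Q* ≈ 91.5 filters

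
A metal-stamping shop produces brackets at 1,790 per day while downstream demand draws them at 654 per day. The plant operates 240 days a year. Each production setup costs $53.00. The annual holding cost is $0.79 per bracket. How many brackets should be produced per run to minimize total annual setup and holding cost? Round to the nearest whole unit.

Q* ≈ 5,761 brackets

Annual demand D = 654 × 240 = 156,960.
Production build-up factor (1 − d/p) = 1 − 654/1,790 = 0.6346.
Q* = √(2DS / (H(1 − d/p))) = √(2 × 156,960 × 53 / (0.79 × 0.6346)).
= √(16,637,760 / 0.5014) ≈ 5760.647.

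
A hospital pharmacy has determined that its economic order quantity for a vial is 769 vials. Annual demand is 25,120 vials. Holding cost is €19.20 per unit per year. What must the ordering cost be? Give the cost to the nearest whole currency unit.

S ≈ €226

Invert the EOQ relation Q*² = 2DS/H.
From Q* = √(2DS/H): S = Q*²H / (2D) = 769² × 19.2 / (2 × 25,120) = 225.9978.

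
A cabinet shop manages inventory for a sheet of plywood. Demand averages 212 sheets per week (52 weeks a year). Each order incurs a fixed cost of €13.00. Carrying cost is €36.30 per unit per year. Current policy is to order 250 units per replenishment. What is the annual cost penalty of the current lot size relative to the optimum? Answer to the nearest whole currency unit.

Annual demand D = 212 × 52 = 11,024.
EOQ = √(2DS/H) = √(2 × 11,024 × 13 / 36.3) ≈ 88.86.
Cost at Q* = (D/Q*)S + (Q*/2)H = √(2DSH) ≈ €3,225.59.
Cost at Q = 250: (11,024/250)×13 + (250/2)×36.3 = €573.25 + €4,537.50 = €5,110.75.
Excess = €5,110.75 − €3,225.59 = €1,885.15.

Extra cost ≈ €1,885 per year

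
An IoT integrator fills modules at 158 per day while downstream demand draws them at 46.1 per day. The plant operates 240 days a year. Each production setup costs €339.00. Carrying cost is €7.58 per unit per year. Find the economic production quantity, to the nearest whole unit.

Q* ≈ 1,182 modules

Annual demand D = 46.1 × 240 = 11,064.
Production build-up factor (1 − d/p) = 1 − 46.1/158 = 0.7082.
Q* = √(2DS / (H(1 − d/p))) = √(2 × 11,064 × 339 / (7.58 × 0.7082)).
= √(7,501,392 / 5.3684) ≈ 1182.088.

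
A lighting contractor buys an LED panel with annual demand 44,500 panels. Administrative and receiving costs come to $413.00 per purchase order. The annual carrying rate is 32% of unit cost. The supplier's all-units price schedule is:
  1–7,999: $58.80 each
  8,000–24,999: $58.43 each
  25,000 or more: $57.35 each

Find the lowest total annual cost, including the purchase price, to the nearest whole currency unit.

TC* ≈ $2,642,899

Holding cost per unit per year at price C is H = 0.32·C.
Evaluate total cost at each tier's feasible EOQ or, if the EOQ is below the tier, at the tier's minimum quantity.
EOQ at $58.80 = 1397.7 (feasible in tier 1): TC = 44,500×$58.80 + (44,500/1397.7)×413 + (1397.7/2)×0.32×$58.80 = $2,642,898.66.
EOQ at $58.43 = 1402.1 < 8000, so use break Q=8000: TC = 44,500×$58.43 + (44,500/8000.0)×413 + (8000.0/2)×0.32×$58.43 = $2,677,222.71.
EOQ at $57.35 = 1415.2 < 25000, so use break Q=25000: TC = 44,500×$57.35 + (44,500/25000.0)×413 + (25000.0/2)×0.32×$57.35 = $2,782,210.14.
Lowest total cost among the candidates is at Q = 1397.7.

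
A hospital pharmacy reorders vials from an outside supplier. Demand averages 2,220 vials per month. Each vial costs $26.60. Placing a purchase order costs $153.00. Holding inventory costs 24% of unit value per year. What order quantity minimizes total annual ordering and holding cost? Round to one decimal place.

Annual demand D = 2,220 × 12 = 26,640.
Holding cost H = 0.24 × $26.60 = $6.3840 per unit per year.
EOQ = √(2DS / H) = √(2 × 26,640 × 153 / 6.384).
= √(8,151,840 / 6.384) = √1,276,917.2932 ≈ 1130.008.

Q* ≈ 1,130.0 vials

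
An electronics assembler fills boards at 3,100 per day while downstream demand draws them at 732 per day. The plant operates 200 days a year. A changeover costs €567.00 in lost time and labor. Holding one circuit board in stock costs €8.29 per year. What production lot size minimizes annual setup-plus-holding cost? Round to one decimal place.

Annual demand D = 732 × 200 = 146,400.
Production build-up factor (1 − d/p) = 1 − 732/3,100 = 0.7639.
Q* = √(2DS / (H(1 − d/p))) = √(2 × 146,400 × 567 / (8.29 × 0.7639)).
= √(166,017,600 / 6.3325) ≈ 5120.234.

Q* ≈ 5,120.2 boards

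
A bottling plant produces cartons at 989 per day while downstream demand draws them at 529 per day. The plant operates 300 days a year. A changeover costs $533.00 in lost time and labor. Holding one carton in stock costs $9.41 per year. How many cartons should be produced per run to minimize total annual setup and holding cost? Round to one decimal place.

Q* ≈ 6,217.2 cartons

Annual demand D = 529 × 300 = 158,700.
Production build-up factor (1 − d/p) = 1 − 529/989 = 0.4651.
Q* = √(2DS / (H(1 − d/p))) = √(2 × 158,700 × 533 / (9.41 × 0.4651)).
= √(169,174,200 / 4.3767) ≈ 6217.152.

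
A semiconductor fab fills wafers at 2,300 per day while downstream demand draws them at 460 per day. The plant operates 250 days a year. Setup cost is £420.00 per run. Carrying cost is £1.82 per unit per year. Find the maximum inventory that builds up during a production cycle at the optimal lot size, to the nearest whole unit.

Annual demand D = 460 × 250 = 115,000.
Production build-up factor (1 − d/p) = 1 − 460/2,300 = 0.8000.
Q* = √(2DS / (H(1 − d/p))) = √(2 × 115,000 × 420 / (1.82 × 0.8000)).
= √(96,600,000 / 1.456) ≈ 8145.315.
Maximum inventory = Q*(1 − d/p) = 8145.315 × 0.8000 ≈ 6516.252.

I_max ≈ 6,516 wafers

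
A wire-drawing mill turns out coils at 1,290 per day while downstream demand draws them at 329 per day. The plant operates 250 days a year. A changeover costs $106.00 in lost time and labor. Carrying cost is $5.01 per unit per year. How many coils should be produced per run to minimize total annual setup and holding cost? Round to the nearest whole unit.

Q* ≈ 2,161 coils

Annual demand D = 329 × 250 = 82,250.
Production build-up factor (1 − d/p) = 1 − 329/1,290 = 0.7450.
Q* = √(2DS / (H(1 − d/p))) = √(2 × 82,250 × 106 / (5.01 × 0.7450)).
= √(17,437,000 / 3.7323) ≈ 2161.475.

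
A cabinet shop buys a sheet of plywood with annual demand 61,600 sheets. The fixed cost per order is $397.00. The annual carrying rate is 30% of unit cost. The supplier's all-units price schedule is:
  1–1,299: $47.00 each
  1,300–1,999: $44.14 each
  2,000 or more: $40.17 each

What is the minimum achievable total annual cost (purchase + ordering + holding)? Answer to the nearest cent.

Holding cost per unit per year at price C is H = 0.30·C.
Evaluate total cost at each tier's feasible EOQ or, if the EOQ is below the tier, at the tier's minimum quantity.
Tier 1 ($47.00): EOQ = 1862.5 exceeds tier's upper bound 1299, so this tier is dominated.
EOQ at $44.14 = 1921.9 (feasible in tier 2): TC = 61,600×$44.14 + (61,600/1921.9)×397 + (1921.9/2)×0.30×$44.14 = $2,744,473.39.
EOQ at $40.17 = 2014.6 (feasible in tier 3): TC = 61,600×$40.17 + (61,600/2014.6)×397 + (2014.6/2)×0.30×$40.17 = $2,498,749.96.
Lowest total cost among the candidates is at Q = 2014.6.

TC* ≈ $2,498,749.96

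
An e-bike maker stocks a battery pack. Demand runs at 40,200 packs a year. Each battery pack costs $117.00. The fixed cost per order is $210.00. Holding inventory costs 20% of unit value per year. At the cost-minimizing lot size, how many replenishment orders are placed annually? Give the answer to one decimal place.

N ≈ 47.3 orders per year

Holding cost H = 0.20 × $117.00 = $23.4000 per unit per year.
Q* = √(2DS/H) = √(2 × 40,200 × 210 / 23.4) ≈ 849.43.
Orders per year = D / Q* = 40,200 / 849.43 ≈ 47.326.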